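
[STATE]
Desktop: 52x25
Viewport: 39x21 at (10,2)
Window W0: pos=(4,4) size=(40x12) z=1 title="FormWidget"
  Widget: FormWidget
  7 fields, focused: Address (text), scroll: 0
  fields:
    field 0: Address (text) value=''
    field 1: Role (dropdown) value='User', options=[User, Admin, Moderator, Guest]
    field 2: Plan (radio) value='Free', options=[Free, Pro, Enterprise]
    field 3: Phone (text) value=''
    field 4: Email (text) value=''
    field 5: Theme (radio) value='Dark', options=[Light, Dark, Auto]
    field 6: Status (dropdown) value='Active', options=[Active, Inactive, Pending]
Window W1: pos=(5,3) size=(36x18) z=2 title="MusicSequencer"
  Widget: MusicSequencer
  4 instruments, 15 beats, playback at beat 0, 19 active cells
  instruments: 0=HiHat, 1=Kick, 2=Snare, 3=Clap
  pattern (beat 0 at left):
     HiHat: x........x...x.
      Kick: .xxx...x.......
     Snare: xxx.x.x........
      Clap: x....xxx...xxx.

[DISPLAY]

                                       
━━━━━━━━━━━━━━━━━━━━━━━━━━━━━━┓        
icSequencer                   ┃━━┓     
──────────────────────────────┨  ┃     
  ▼12345678901234             ┃──┨     
at█········█···█·             ┃ ]┃     
ck·███···█·······             ┃▼]┃     
re███·█·█········             ┃ E┃     
ap█····███···███·             ┃ ]┃     
                              ┃ ]┃     
                              ┃ )┃     
                              ┃▼]┃     
                              ┃  ┃     
                              ┃━━┛     
                              ┃        
                              ┃        
                              ┃        
                              ┃        
━━━━━━━━━━━━━━━━━━━━━━━━━━━━━━┛        
                                       
                                       


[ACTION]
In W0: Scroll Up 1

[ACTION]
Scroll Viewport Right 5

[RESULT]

                                       
━━━━━━━━━━━━━━━━━━━━━━━━━━━┓           
equencer                   ┃━━┓        
───────────────────────────┨  ┃        
12345678901234             ┃──┨        
········█···█·             ┃ ]┃        
███···█·······             ┃▼]┃        
██·█·█········             ┃ E┃        
····███···███·             ┃ ]┃        
                           ┃ ]┃        
                           ┃ )┃        
                           ┃▼]┃        
                           ┃  ┃        
                           ┃━━┛        
                           ┃           
                           ┃           
                           ┃           
                           ┃           
━━━━━━━━━━━━━━━━━━━━━━━━━━━┛           
                                       
                                       


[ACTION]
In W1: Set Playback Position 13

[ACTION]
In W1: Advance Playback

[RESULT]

                                       
━━━━━━━━━━━━━━━━━━━━━━━━━━━┓           
equencer                   ┃━━┓        
───────────────────────────┨  ┃        
1234567890123▼             ┃──┨        
········█···█·             ┃ ]┃        
███···█·······             ┃▼]┃        
██·█·█········             ┃ E┃        
····███···███·             ┃ ]┃        
                           ┃ ]┃        
                           ┃ )┃        
                           ┃▼]┃        
                           ┃  ┃        
                           ┃━━┛        
                           ┃           
                           ┃           
                           ┃           
                           ┃           
━━━━━━━━━━━━━━━━━━━━━━━━━━━┛           
                                       
                                       


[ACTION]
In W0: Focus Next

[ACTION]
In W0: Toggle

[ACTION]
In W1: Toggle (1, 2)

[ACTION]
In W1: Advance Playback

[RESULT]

                                       
━━━━━━━━━━━━━━━━━━━━━━━━━━━┓           
equencer                   ┃━━┓        
───────────────────────────┨  ┃        
12345678901234             ┃──┨        
········█···█·             ┃ ]┃        
█·█···█·······             ┃▼]┃        
██·█·█········             ┃ E┃        
····███···███·             ┃ ]┃        
                           ┃ ]┃        
                           ┃ )┃        
                           ┃▼]┃        
                           ┃  ┃        
                           ┃━━┛        
                           ┃           
                           ┃           
                           ┃           
                           ┃           
━━━━━━━━━━━━━━━━━━━━━━━━━━━┛           
                                       
                                       


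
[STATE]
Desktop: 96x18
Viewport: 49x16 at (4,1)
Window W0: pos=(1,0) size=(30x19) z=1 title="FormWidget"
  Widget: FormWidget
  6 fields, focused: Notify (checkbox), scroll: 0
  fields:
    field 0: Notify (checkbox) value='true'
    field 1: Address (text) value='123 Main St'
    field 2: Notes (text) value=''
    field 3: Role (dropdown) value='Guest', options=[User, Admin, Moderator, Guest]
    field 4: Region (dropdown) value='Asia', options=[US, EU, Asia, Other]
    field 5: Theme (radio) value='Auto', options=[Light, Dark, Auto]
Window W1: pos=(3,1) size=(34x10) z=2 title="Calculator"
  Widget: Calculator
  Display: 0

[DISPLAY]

━━━━━━━━━━━━━━━━━━━━━━━━━━━━━━━━┓                
 Calculator                     ┃                
────────────────────────────────┨                
                               0┃                
┌───┬───┬───┬───┐               ┃                
│ 7 │ 8 │ 9 │ ÷ │               ┃                
├───┼───┼───┼───┤               ┃                
│ 4 │ 5 │ 6 │ × │               ┃                
└───┴───┴───┴───┘               ┃                
━━━━━━━━━━━━━━━━━━━━━━━━━━━━━━━━┛                
                          ┃                      
                          ┃                      
                          ┃                      
                          ┃                      
                          ┃                      
                          ┃                      


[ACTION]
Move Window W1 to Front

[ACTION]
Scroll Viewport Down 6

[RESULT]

 Calculator                     ┃                
────────────────────────────────┨                
                               0┃                
┌───┬───┬───┬───┐               ┃                
│ 7 │ 8 │ 9 │ ÷ │               ┃                
├───┼───┼───┼───┤               ┃                
│ 4 │ 5 │ 6 │ × │               ┃                
└───┴───┴───┴───┘               ┃                
━━━━━━━━━━━━━━━━━━━━━━━━━━━━━━━━┛                
                          ┃                      
                          ┃                      
                          ┃                      
                          ┃                      
                          ┃                      
                          ┃                      
                          ┃                      


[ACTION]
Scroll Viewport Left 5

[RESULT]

 ┠─┃ Calculator                     ┃            
 ┃>┠────────────────────────────────┨            
 ┃ ┃                               0┃            
 ┃ ┃┌───┬───┬───┬───┐               ┃            
 ┃ ┃│ 7 │ 8 │ 9 │ ÷ │               ┃            
 ┃ ┃├───┼───┼───┼───┤               ┃            
 ┃ ┃│ 4 │ 5 │ 6 │ × │               ┃            
 ┃ ┃└───┴───┴───┴───┘               ┃            
 ┃ ┗━━━━━━━━━━━━━━━━━━━━━━━━━━━━━━━━┛            
 ┃                            ┃                  
 ┃                            ┃                  
 ┃                            ┃                  
 ┃                            ┃                  
 ┃                            ┃                  
 ┃                            ┃                  
 ┃                            ┃                  


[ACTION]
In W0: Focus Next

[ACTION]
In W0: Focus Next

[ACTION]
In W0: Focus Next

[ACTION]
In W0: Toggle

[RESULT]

 ┠─┃ Calculator                     ┃            
 ┃ ┠────────────────────────────────┨            
 ┃ ┃                               0┃            
 ┃ ┃┌───┬───┬───┬───┐               ┃            
 ┃>┃│ 7 │ 8 │ 9 │ ÷ │               ┃            
 ┃ ┃├───┼───┼───┼───┤               ┃            
 ┃ ┃│ 4 │ 5 │ 6 │ × │               ┃            
 ┃ ┃└───┴───┴───┴───┘               ┃            
 ┃ ┗━━━━━━━━━━━━━━━━━━━━━━━━━━━━━━━━┛            
 ┃                            ┃                  
 ┃                            ┃                  
 ┃                            ┃                  
 ┃                            ┃                  
 ┃                            ┃                  
 ┃                            ┃                  
 ┃                            ┃                  


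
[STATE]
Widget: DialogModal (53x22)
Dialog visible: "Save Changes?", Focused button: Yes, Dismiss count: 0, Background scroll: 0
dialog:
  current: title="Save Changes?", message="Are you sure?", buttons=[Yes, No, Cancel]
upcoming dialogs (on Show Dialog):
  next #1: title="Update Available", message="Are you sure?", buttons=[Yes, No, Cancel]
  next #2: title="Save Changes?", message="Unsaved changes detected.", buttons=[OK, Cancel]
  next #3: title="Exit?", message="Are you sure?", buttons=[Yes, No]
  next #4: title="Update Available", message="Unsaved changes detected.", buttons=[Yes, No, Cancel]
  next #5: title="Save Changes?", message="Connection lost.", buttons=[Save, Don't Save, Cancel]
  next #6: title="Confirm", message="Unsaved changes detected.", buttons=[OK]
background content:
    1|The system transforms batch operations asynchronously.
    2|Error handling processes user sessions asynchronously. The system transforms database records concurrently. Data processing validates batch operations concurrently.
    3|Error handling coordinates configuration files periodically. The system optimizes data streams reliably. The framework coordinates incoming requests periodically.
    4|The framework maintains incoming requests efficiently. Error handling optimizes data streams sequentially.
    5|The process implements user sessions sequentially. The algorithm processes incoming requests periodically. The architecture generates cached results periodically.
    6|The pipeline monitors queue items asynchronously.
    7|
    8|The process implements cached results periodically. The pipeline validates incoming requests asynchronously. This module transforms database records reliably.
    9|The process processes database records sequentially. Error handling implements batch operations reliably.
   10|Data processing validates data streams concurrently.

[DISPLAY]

The system transforms batch operations asynchronously
Error handling processes user sessions asynchronously
Error handling coordinates configuration files period
The framework maintains incoming requests efficiently
The process implements user sessions sequentially. Th
The pipeline monitors queue items asynchronously.    
                                                     
The process implements cached results periodically. T
The process pro┌─────────────────────┐ sequentially. 
Data processing│    Save Changes?    │ concurrently. 
               │    Are you sure?    │               
               │ [Yes]  No   Cancel  │               
               └─────────────────────┘               
                                                     
                                                     
                                                     
                                                     
                                                     
                                                     
                                                     
                                                     
                                                     


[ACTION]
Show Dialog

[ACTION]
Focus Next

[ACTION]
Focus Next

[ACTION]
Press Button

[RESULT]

The system transforms batch operations asynchronously
Error handling processes user sessions asynchronously
Error handling coordinates configuration files period
The framework maintains incoming requests efficiently
The process implements user sessions sequentially. Th
The pipeline monitors queue items asynchronously.    
                                                     
The process implements cached results periodically. T
The process processes database records sequentially. 
Data processing validates data streams concurrently. 
                                                     
                                                     
                                                     
                                                     
                                                     
                                                     
                                                     
                                                     
                                                     
                                                     
                                                     
                                                     


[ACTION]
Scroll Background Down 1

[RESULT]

Error handling processes user sessions asynchronously
Error handling coordinates configuration files period
The framework maintains incoming requests efficiently
The process implements user sessions sequentially. Th
The pipeline monitors queue items asynchronously.    
                                                     
The process implements cached results periodically. T
The process processes database records sequentially. 
Data processing validates data streams concurrently. 
                                                     
                                                     
                                                     
                                                     
                                                     
                                                     
                                                     
                                                     
                                                     
                                                     
                                                     
                                                     
                                                     


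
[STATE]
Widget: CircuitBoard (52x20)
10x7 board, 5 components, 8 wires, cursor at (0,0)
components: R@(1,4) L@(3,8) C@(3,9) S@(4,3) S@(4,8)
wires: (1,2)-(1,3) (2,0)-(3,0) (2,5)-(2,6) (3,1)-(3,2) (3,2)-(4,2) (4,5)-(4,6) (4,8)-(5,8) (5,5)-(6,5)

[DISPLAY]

   0 1 2 3 4 5 6 7 8 9                              
0  [.]                                              
                                                    
1           · ─ ·   R                               
                                                    
2   ·                   · ─ ·                       
    │                                               
3   ·   · ─ ·                       L   C           
            │                                       
4           ·   S       · ─ ·       S               
                                    │               
5                       ·           ·               
                        │                           
6                       ·                           
Cursor: (0,0)                                       
                                                    
                                                    
                                                    
                                                    
                                                    


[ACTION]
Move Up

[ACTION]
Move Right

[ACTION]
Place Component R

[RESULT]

   0 1 2 3 4 5 6 7 8 9                              
0      [R]                                          
                                                    
1           · ─ ·   R                               
                                                    
2   ·                   · ─ ·                       
    │                                               
3   ·   · ─ ·                       L   C           
            │                                       
4           ·   S       · ─ ·       S               
                                    │               
5                       ·           ·               
                        │                           
6                       ·                           
Cursor: (0,1)                                       
                                                    
                                                    
                                                    
                                                    
                                                    


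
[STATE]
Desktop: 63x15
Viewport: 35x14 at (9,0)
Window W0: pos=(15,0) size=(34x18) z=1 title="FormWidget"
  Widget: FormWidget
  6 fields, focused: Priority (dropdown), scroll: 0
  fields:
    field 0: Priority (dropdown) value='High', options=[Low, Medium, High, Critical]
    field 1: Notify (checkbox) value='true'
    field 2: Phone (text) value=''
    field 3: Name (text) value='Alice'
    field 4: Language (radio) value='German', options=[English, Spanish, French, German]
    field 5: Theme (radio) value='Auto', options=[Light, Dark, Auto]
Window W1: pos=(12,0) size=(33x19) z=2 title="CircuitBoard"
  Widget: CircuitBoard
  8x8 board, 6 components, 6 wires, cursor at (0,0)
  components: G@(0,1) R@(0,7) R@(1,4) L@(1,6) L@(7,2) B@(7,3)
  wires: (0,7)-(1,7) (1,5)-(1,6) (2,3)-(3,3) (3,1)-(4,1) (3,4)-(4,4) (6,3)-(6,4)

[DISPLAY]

   ┏━━━━━━━━━━━━━━━━━━━━━━━━━━━━━━━
   ┃ CircuitBoard                  
   ┠───────────────────────────────
   ┃   0 1 2 3 4 5 6 7             
   ┃0  [.]  G                      
   ┃                               
   ┃1                   R   · ─ L  
   ┃                               
   ┃2               ·              
   ┃                │              
   ┃3       ·       ·   ·          
   ┃        │           │          
   ┃4       ·           ·          
   ┃                               


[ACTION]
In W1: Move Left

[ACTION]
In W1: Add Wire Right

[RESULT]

   ┏━━━━━━━━━━━━━━━━━━━━━━━━━━━━━━━
   ┃ CircuitBoard                  
   ┠───────────────────────────────
   ┃   0 1 2 3 4 5 6 7             
   ┃0  [.]─ G                      
   ┃                               
   ┃1                   R   · ─ L  
   ┃                               
   ┃2               ·              
   ┃                │              
   ┃3       ·       ·   ·          
   ┃        │           │          
   ┃4       ·           ·          
   ┃                               


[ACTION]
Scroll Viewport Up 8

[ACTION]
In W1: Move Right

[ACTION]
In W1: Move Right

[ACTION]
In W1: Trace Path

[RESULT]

   ┏━━━━━━━━━━━━━━━━━━━━━━━━━━━━━━━
   ┃ CircuitBoard                  
   ┠───────────────────────────────
   ┃   0 1 2 3 4 5 6 7             
   ┃0   · ─ G  [.]                 
   ┃                               
   ┃1                   R   · ─ L  
   ┃                               
   ┃2               ·              
   ┃                │              
   ┃3       ·       ·   ·          
   ┃        │           │          
   ┃4       ·           ·          
   ┃                               


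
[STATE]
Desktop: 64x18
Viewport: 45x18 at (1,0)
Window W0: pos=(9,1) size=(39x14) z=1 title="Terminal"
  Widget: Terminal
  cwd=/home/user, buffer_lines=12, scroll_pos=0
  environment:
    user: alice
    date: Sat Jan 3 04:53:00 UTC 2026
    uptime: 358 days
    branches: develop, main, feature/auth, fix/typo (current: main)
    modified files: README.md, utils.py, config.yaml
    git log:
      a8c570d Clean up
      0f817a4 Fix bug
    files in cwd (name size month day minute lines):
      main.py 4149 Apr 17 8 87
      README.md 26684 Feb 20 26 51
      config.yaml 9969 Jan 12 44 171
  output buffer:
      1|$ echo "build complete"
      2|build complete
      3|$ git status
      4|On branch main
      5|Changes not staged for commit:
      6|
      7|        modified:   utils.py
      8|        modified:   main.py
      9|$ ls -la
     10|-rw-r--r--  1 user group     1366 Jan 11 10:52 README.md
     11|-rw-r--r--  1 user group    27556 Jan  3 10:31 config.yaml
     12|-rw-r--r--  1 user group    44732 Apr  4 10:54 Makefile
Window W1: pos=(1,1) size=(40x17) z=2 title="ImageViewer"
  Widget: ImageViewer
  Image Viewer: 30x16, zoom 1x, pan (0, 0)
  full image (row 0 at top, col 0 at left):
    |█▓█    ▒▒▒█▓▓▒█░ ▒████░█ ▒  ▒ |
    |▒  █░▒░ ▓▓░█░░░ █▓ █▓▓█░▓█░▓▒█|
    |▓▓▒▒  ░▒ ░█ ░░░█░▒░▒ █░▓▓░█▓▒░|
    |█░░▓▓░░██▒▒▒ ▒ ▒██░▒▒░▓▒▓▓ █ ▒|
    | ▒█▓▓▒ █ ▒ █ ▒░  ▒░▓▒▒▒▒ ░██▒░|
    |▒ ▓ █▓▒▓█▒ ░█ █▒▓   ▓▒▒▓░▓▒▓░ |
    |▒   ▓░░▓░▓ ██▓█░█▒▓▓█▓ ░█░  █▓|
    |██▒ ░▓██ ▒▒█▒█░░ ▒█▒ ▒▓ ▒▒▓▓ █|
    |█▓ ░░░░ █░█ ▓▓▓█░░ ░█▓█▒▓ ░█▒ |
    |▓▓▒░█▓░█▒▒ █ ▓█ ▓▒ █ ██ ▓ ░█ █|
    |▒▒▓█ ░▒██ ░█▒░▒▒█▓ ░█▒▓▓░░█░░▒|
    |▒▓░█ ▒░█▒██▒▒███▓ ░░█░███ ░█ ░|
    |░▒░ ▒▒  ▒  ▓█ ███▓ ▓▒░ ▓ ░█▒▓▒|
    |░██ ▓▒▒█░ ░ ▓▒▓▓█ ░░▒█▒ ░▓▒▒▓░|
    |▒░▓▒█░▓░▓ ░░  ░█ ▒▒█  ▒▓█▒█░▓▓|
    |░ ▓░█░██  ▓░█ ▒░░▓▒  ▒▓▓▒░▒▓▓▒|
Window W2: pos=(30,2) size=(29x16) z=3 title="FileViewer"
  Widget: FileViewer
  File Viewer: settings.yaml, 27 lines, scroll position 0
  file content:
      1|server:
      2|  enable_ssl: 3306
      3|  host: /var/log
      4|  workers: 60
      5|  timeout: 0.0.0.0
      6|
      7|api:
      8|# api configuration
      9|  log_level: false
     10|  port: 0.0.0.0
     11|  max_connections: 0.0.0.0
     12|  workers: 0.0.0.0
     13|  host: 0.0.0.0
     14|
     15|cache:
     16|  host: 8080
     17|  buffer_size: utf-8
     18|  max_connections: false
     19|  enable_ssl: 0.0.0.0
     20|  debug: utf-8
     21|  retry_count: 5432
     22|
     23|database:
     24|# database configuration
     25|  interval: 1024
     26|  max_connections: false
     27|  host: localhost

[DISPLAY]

                                             
┏━━━━━━━━━━━━━━━━━━━━━━━━━━━━━━━━━━━━━━┓━━━━━
┃ ImageViewer                ┏━━━━━━━━━━━━━━━
┠────────────────────────────┃ FileViewer    
┃█▓█    ▒▒▒█▓▓▒█░ ▒████░█ ▒  ┠───────────────
┃▒  █░▒░ ▓▓░█░░░ █▓ █▓▓█░▓█░▓┃server:        
┃▓▓▒▒  ░▒ ░█ ░░░█░▒░▒ █░▓▓░█▓┃  enable_ssl: 3
┃█░░▓▓░░██▒▒▒ ▒ ▒██░▒▒░▓▒▓▓ █┃  host: /var/lo
┃ ▒█▓▓▒ █ ▒ █ ▒░  ▒░▓▒▒▒▒ ░██┃  workers: 60  
┃▒ ▓ █▓▒▓█▒ ░█ █▒▓   ▓▒▒▓░▓▒▓┃  timeout: 0.0.
┃▒   ▓░░▓░▓ ██▓█░█▒▓▓█▓ ░█░  ┃               
┃██▒ ░▓██ ▒▒█▒█░░ ▒█▒ ▒▓ ▒▒▓▓┃api:           
┃█▓ ░░░░ █░█ ▓▓▓█░░ ░█▓█▒▓ ░█┃# api configura
┃▓▓▒░█▓░█▒▒ █ ▓█ ▓▒ █ ██ ▓ ░█┃  log_level: fa
┃▒▒▓█ ░▒██ ░█▒░▒▒█▓ ░█▒▓▓░░█░┃  port: 0.0.0.0
┃▒▓░█ ▒░█▒██▒▒███▓ ░░█░███ ░█┃  max_connectio
┃░▒░ ▒▒  ▒  ▓█ ███▓ ▓▒░ ▓ ░█▒┃  workers: 0.0.
┗━━━━━━━━━━━━━━━━━━━━━━━━━━━━┗━━━━━━━━━━━━━━━


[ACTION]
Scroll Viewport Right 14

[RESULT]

                                             
━━━━━━━━━━━━━━━━━━━━━━━━━┓━━━━━━┓            
               ┏━━━━━━━━━━━━━━━━━━━━━━━━━━━┓ 
───────────────┃ FileViewer                ┃ 
▒█░ ▒████░█ ▒  ┠───────────────────────────┨ 
░░ █▓ █▓▓█░▓█░▓┃server:                   ▲┃ 
░░█░▒░▒ █░▓▓░█▓┃  enable_ssl: 3306        █┃ 
▒ ▒██░▒▒░▓▒▓▓ █┃  host: /var/log          ░┃ 
▒░  ▒░▓▒▒▒▒ ░██┃  workers: 60             ░┃ 
 █▒▓   ▓▒▒▓░▓▒▓┃  timeout: 0.0.0.0        ░┃ 
▓█░█▒▓▓█▓ ░█░  ┃                          ░┃ 
█░░ ▒█▒ ▒▓ ▒▒▓▓┃api:                      ░┃ 
▓▓█░░ ░█▓█▒▓ ░█┃# api configuration       ░┃ 
▓█ ▓▒ █ ██ ▓ ░█┃  log_level: false        ░┃ 
░▒▒█▓ ░█▒▓▓░░█░┃  port: 0.0.0.0           ░┃ 
███▓ ░░█░███ ░█┃  max_connections: 0.0.0.0░┃ 
 ███▓ ▓▒░ ▓ ░█▒┃  workers: 0.0.0.0        ▼┃ 
━━━━━━━━━━━━━━━┗━━━━━━━━━━━━━━━━━━━━━━━━━━━┛ 


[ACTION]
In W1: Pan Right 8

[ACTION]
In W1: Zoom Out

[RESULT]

                                             
━━━━━━━━━━━━━━━━━━━━━━━━━┓━━━━━━┓            
               ┏━━━━━━━━━━━━━━━━━━━━━━━━━━━┓ 
───────────────┃ FileViewer                ┃ 
█░█ ▒  ▒       ┠───────────────────────────┨ 
▓█░▓█░▓▒█      ┃server:                   ▲┃ 
█░▓▓░█▓▒░      ┃  enable_ssl: 3306        █┃ 
░▓▒▓▓ █ ▒      ┃  host: /var/log          ░┃ 
▒▒▒ ░██▒░      ┃  workers: 60             ░┃ 
▒▒▓░▓▒▓░       ┃  timeout: 0.0.0.0        ░┃ 
▓ ░█░  █▓      ┃                          ░┃ 
▒▓ ▒▒▓▓ █      ┃api:                      ░┃ 
▓█▒▓ ░█▒       ┃# api configuration       ░┃ 
██ ▓ ░█ █      ┃  log_level: false        ░┃ 
▒▓▓░░█░░▒      ┃  port: 0.0.0.0           ░┃ 
░███ ░█ ░      ┃  max_connections: 0.0.0.0░┃ 
░ ▓ ░█▒▓▒      ┃  workers: 0.0.0.0        ▼┃ 
━━━━━━━━━━━━━━━┗━━━━━━━━━━━━━━━━━━━━━━━━━━━┛ 


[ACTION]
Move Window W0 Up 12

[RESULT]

━━━━━━━━━━━━━━━━━━━━━━━━━━━━━━━━┓            
━━━━━━━━━━━━━━━━━━━━━━━━━┓      ┃            
               ┏━━━━━━━━━━━━━━━━━━━━━━━━━━━┓ 
───────────────┃ FileViewer                ┃ 
█░█ ▒  ▒       ┠───────────────────────────┨ 
▓█░▓█░▓▒█      ┃server:                   ▲┃ 
█░▓▓░█▓▒░      ┃  enable_ssl: 3306        █┃ 
░▓▒▓▓ █ ▒      ┃  host: /var/log          ░┃ 
▒▒▒ ░██▒░      ┃  workers: 60             ░┃ 
▒▒▓░▓▒▓░       ┃  timeout: 0.0.0.0        ░┃ 
▓ ░█░  █▓      ┃                          ░┃ 
▒▓ ▒▒▓▓ █      ┃api:                      ░┃ 
▓█▒▓ ░█▒       ┃# api configuration       ░┃ 
██ ▓ ░█ █      ┃  log_level: false        ░┃ 
▒▓▓░░█░░▒      ┃  port: 0.0.0.0           ░┃ 
░███ ░█ ░      ┃  max_connections: 0.0.0.0░┃ 
░ ▓ ░█▒▓▒      ┃  workers: 0.0.0.0        ▼┃ 
━━━━━━━━━━━━━━━┗━━━━━━━━━━━━━━━━━━━━━━━━━━━┛ 


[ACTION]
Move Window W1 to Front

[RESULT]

━━━━━━━━━━━━━━━━━━━━━━━━━━━━━━━━┓            
━━━━━━━━━━━━━━━━━━━━━━━━━┓      ┃            
                         ┃━━━━━━━━━━━━━━━━━┓ 
─────────────────────────┨r                ┃ 
█░█ ▒  ▒                 ┃─────────────────┨ 
▓█░▓█░▓▒█                ┃                ▲┃ 
█░▓▓░█▓▒░                ┃sl: 3306        █┃ 
░▓▒▓▓ █ ▒                ┃ar/log          ░┃ 
▒▒▒ ░██▒░                ┃ 60             ░┃ 
▒▒▓░▓▒▓░                 ┃ 0.0.0.0        ░┃ 
▓ ░█░  █▓                ┃                ░┃ 
▒▓ ▒▒▓▓ █                ┃                ░┃ 
▓█▒▓ ░█▒                 ┃iguration       ░┃ 
██ ▓ ░█ █                ┃l: false        ░┃ 
▒▓▓░░█░░▒                ┃0.0.0           ░┃ 
░███ ░█ ░                ┃ections: 0.0.0.0░┃ 
░ ▓ ░█▒▓▒                ┃ 0.0.0.0        ▼┃ 
━━━━━━━━━━━━━━━━━━━━━━━━━┛━━━━━━━━━━━━━━━━━┛ 


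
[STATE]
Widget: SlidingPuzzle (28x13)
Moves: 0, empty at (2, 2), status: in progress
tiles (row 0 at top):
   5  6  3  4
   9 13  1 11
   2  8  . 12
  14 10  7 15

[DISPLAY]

┌────┬────┬────┬────┐       
│  5 │  6 │  3 │  4 │       
├────┼────┼────┼────┤       
│  9 │ 13 │  1 │ 11 │       
├────┼────┼────┼────┤       
│  2 │  8 │    │ 12 │       
├────┼────┼────┼────┤       
│ 14 │ 10 │  7 │ 15 │       
└────┴────┴────┴────┘       
Moves: 0                    
                            
                            
                            


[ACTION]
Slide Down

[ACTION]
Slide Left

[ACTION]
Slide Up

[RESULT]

┌────┬────┬────┬────┐       
│  5 │  6 │  3 │  4 │       
├────┼────┼────┼────┤       
│  9 │ 13 │ 11 │ 12 │       
├────┼────┼────┼────┤       
│  2 │  8 │  1 │    │       
├────┼────┼────┼────┤       
│ 14 │ 10 │  7 │ 15 │       
└────┴────┴────┴────┘       
Moves: 3                    
                            
                            
                            


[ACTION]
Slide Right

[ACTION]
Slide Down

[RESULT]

┌────┬────┬────┬────┐       
│  5 │  6 │  3 │  4 │       
├────┼────┼────┼────┤       
│  9 │ 13 │    │ 12 │       
├────┼────┼────┼────┤       
│  2 │  8 │ 11 │  1 │       
├────┼────┼────┼────┤       
│ 14 │ 10 │  7 │ 15 │       
└────┴────┴────┴────┘       
Moves: 5                    
                            
                            
                            


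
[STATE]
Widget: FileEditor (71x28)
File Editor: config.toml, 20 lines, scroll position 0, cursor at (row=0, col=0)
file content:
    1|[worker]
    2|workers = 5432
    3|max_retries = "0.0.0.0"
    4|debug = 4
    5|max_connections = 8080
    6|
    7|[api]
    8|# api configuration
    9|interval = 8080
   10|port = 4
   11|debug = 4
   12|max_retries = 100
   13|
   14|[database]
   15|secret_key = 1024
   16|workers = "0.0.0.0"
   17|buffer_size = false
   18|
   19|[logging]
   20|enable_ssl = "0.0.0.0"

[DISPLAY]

█worker]                                                              ▲
workers = 5432                                                        █
max_retries = "0.0.0.0"                                               ░
debug = 4                                                             ░
max_connections = 8080                                                ░
                                                                      ░
[api]                                                                 ░
# api configuration                                                   ░
interval = 8080                                                       ░
port = 4                                                              ░
debug = 4                                                             ░
max_retries = 100                                                     ░
                                                                      ░
[database]                                                            ░
secret_key = 1024                                                     ░
workers = "0.0.0.0"                                                   ░
buffer_size = false                                                   ░
                                                                      ░
[logging]                                                             ░
enable_ssl = "0.0.0.0"                                                ░
                                                                      ░
                                                                      ░
                                                                      ░
                                                                      ░
                                                                      ░
                                                                      ░
                                                                      ░
                                                                      ▼


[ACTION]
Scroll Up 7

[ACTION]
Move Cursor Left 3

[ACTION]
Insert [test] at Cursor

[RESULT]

test█worker]                                                          ▲
workers = 5432                                                        █
max_retries = "0.0.0.0"                                               ░
debug = 4                                                             ░
max_connections = 8080                                                ░
                                                                      ░
[api]                                                                 ░
# api configuration                                                   ░
interval = 8080                                                       ░
port = 4                                                              ░
debug = 4                                                             ░
max_retries = 100                                                     ░
                                                                      ░
[database]                                                            ░
secret_key = 1024                                                     ░
workers = "0.0.0.0"                                                   ░
buffer_size = false                                                   ░
                                                                      ░
[logging]                                                             ░
enable_ssl = "0.0.0.0"                                                ░
                                                                      ░
                                                                      ░
                                                                      ░
                                                                      ░
                                                                      ░
                                                                      ░
                                                                      ░
                                                                      ▼


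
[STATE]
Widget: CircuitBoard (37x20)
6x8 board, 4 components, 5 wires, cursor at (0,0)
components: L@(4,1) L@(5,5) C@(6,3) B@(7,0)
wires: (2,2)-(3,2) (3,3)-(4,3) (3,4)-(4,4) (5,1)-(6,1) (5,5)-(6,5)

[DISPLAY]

   0 1 2 3 4 5                       
0  [.]                               
                                     
1                                    
                                     
2           ·                        
            │                        
3           ·   ·   ·                
                │   │                
4       L       ·   ·                
                                     
5       ·               L            
        │               │            
6       ·       C       ·            
                                     
7   B                                
Cursor: (0,0)                        
                                     
                                     
                                     


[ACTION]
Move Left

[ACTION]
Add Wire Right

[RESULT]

   0 1 2 3 4 5                       
0  [.]─ ·                            
                                     
1                                    
                                     
2           ·                        
            │                        
3           ·   ·   ·                
                │   │                
4       L       ·   ·                
                                     
5       ·               L            
        │               │            
6       ·       C       ·            
                                     
7   B                                
Cursor: (0,0)                        
                                     
                                     
                                     
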